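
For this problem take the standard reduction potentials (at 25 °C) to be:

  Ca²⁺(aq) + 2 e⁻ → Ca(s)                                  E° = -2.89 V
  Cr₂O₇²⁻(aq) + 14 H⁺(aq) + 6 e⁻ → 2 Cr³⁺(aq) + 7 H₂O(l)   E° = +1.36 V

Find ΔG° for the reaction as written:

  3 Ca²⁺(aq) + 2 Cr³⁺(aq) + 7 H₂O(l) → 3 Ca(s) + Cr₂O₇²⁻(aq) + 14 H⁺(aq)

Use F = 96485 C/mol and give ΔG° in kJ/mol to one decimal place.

+2460.4 kJ/mol

As written, Ca²⁺/Ca is reduced (cathode) and Cr₂O₇²⁻/Cr³⁺ is oxidised (anode), so E°cell = (-2.89) − (+1.36) = -4.25 V.
Balancing electrons gives n = 6.
ΔG° = −nFE° = −(6)(96485)(-4.25) = 2,460,368 J = +2460.4 kJ/mol.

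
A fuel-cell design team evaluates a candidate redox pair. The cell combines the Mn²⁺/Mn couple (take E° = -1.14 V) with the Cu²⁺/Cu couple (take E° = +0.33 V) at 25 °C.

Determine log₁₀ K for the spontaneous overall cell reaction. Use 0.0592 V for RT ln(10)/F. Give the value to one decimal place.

Cathode: Cu²⁺/Cu; anode: Mn²⁺/Mn. E°cell = +1.47 V, n = 2.
log K = nE°cell / 0.0592 = (2)(+1.47) / 0.0592 = 49.7.

49.7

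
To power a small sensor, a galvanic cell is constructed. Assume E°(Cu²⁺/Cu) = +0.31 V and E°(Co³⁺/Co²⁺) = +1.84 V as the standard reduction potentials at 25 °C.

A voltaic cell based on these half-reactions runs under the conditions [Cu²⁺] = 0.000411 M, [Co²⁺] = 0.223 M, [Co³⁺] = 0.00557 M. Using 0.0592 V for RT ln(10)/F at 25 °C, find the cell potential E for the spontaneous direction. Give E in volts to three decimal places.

+1.535 V

Co³⁺/Co²⁺ is the cathode (higher E°), Cu²⁺/Cu the anode: E°cell = +1.84 − (+0.31) = +1.53 V, n = 2.
Overall: 2 Co³⁺(aq) + Cu(s) → 2 Co²⁺(aq) + Cu²⁺(aq)
Q = [Co²⁺]^2·[Cu²⁺] / ([Co³⁺]^2); log Q = -0.181.
E = E° − (0.0592/n) log Q = +1.53 − (0.0592/2)(-0.181) = +1.535 V.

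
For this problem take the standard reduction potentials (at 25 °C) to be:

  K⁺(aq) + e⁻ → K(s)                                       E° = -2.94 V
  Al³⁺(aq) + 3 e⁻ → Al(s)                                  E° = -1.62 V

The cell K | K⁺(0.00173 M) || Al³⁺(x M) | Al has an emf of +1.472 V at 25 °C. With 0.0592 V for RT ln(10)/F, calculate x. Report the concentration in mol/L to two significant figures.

Al³⁺/Al is the cathode, K⁺/K the anode: E°cell = +1.32 V, n = 3.
Overall reaction: Al³⁺(aq) + 3 K(s) → Al(s) + 3 K⁺(aq); Q = [K⁺]^3/[Al³⁺]^1.
From E = E° − (0.0592/n) log Q: log Q = (E° − E)·n/0.0592 = (+1.32 − (+1.472))·3/0.0592 = -7.7027.
So 1·log[Al³⁺] = 3·log(0.00173) − log Q = -8.2859 − (-7.7027) = -0.5832; [Al³⁺] = 10^(-0.5832) ≈ 0.26 M.

0.26 M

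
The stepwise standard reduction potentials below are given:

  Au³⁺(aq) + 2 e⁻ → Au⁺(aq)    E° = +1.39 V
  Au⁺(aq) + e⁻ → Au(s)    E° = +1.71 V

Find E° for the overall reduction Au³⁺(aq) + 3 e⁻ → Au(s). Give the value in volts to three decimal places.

Since ΔG° = −nFE° is additive over sequential reductions, n₃E°₃ = n₁E°₁ + n₂E°₂.
E°₃ = (2×+1.39 + 1×+1.71) / 3 = (+4.490) / 3 = +1.497 V.

+1.497 V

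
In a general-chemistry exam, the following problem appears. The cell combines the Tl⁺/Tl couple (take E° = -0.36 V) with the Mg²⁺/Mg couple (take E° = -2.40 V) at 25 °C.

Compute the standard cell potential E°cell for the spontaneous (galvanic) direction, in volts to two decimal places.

The Tl⁺/Tl couple has the higher reduction potential, so it is the cathode; Mg²⁺/Mg is oxidised at the anode.
E°cell = E°(cathode) − E°(anode) = (-0.36) − (-2.40) = +2.04 V.
Since E°cell > 0, the reaction is spontaneous under standard conditions.

+2.04 V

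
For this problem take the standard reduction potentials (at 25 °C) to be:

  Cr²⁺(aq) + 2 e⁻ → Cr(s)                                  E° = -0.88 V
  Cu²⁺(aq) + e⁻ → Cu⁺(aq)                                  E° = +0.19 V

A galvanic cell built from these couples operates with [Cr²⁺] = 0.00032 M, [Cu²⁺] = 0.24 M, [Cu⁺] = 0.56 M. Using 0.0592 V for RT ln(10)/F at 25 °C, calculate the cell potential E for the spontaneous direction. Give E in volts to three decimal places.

+1.152 V

Cu²⁺/Cu⁺ is the cathode (higher E°), Cr²⁺/Cr the anode: E°cell = +0.19 − (-0.88) = +1.07 V, n = 2.
Overall: 2 Cu²⁺(aq) + Cr(s) → 2 Cu⁺(aq) + Cr²⁺(aq)
Q = [Cu⁺]^2·[Cr²⁺] / ([Cu²⁺]^2); log Q = -2.759.
E = E° − (0.0592/n) log Q = +1.07 − (0.0592/2)(-2.759) = +1.152 V.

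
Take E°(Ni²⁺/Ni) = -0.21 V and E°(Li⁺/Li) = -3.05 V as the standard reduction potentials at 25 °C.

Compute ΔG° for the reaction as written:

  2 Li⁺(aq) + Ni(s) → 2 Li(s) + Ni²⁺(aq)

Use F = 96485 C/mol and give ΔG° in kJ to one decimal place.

+548.0 kJ

As written, Li⁺/Li is reduced (cathode) and Ni²⁺/Ni is oxidised (anode), so E°cell = (-3.05) − (-0.21) = -2.84 V.
Balancing electrons gives n = 2.
ΔG° = −nFE° = −(2)(96485)(-2.84) = 548,035 J = +548.0 kJ.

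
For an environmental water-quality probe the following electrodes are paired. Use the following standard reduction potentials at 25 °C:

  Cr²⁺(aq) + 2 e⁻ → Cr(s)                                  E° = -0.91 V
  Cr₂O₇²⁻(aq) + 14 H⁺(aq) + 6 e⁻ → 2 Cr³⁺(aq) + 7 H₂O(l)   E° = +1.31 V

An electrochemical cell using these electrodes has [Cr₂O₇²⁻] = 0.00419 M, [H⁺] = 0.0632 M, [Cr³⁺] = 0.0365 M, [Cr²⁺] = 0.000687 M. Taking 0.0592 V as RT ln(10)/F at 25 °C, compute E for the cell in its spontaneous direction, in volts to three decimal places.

Cr₂O₇²⁻/Cr³⁺ is the cathode (higher E°), Cr²⁺/Cr the anode: E°cell = +1.31 − (-0.91) = +2.22 V, n = 6.
Overall: Cr₂O₇²⁻(aq) + 14 H⁺(aq) + 3 Cr(s) → 2 Cr³⁺(aq) + 7 H₂O(l) + 3 Cr²⁺(aq)
Q = [Cr³⁺]^2·[Cr²⁺]^3 / ([Cr₂O₇²⁻]·[H⁺]^14); log Q = 6.803.
E = E° − (0.0592/n) log Q = +2.22 − (0.0592/6)(6.803) = +2.153 V.

+2.153 V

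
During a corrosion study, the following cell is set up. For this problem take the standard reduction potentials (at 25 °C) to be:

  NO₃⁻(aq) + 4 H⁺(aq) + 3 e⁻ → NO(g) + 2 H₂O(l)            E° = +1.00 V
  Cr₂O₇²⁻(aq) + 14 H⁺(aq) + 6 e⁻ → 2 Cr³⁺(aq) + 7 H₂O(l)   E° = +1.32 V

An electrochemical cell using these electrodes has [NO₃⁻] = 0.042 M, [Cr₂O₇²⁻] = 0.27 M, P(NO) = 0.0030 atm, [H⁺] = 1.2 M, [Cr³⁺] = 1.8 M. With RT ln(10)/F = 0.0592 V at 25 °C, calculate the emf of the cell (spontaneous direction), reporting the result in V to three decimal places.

+0.291 V

Cr₂O₇²⁻/Cr³⁺ is the cathode (higher E°), NO₃⁻/NO the anode: E°cell = +1.32 − (+1.00) = +0.32 V, n = 6.
Overall: Cr₂O₇²⁻(aq) + 6 H⁺(aq) + 2 NO(g) → 2 Cr³⁺(aq) + 3 H₂O(l) + 2 NO₃⁻(aq)
Q = [Cr³⁺]^2·[NO₃⁻]^2 / ([Cr₂O₇²⁻]·[H⁺]^6·P(NO)^2); log Q = 2.896.
E = E° − (0.0592/n) log Q = +0.32 − (0.0592/6)(2.896) = +0.291 V.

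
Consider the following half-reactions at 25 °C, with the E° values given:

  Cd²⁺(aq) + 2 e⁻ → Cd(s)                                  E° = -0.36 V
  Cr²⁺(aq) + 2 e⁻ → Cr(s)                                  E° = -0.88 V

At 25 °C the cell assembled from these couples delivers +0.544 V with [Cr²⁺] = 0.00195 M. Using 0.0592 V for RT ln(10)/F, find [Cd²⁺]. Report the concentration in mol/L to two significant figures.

Cd²⁺/Cd is the cathode, Cr²⁺/Cr the anode: E°cell = +0.52 V, n = 2.
Overall reaction: Cd²⁺(aq) + Cr(s) → Cd(s) + Cr²⁺(aq); Q = [Cr²⁺]^1/[Cd²⁺]^1.
From E = E° − (0.0592/n) log Q: log Q = (E° − E)·n/0.0592 = (+0.52 − (+0.544))·2/0.0592 = -0.8108.
So 1·log[Cd²⁺] = 1·log(0.00195) − log Q = -2.7100 − (-0.8108) = -1.8992; [Cd²⁺] = 10^(-1.8992) ≈ 0.013 M.

0.013 M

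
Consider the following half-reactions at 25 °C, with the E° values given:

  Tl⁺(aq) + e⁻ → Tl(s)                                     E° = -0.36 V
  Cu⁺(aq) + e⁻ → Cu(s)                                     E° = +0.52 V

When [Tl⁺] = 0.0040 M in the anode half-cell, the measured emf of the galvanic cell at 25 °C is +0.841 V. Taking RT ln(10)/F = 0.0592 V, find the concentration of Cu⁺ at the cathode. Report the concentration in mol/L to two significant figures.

0.00088 M

Cu⁺/Cu is the cathode, Tl⁺/Tl the anode: E°cell = +0.88 V, n = 1.
Overall reaction: Cu⁺(aq) + Tl(s) → Cu(s) + Tl⁺(aq); Q = [Tl⁺]^1/[Cu⁺]^1.
From E = E° − (0.0592/n) log Q: log Q = (E° − E)·n/0.0592 = (+0.88 − (+0.841))·1/0.0592 = 0.6588.
So 1·log[Cu⁺] = 1·log(0.004) − log Q = -2.3979 − (0.6588) = -3.0567; [Cu⁺] = 10^(-3.0567) ≈ 0.00088 M.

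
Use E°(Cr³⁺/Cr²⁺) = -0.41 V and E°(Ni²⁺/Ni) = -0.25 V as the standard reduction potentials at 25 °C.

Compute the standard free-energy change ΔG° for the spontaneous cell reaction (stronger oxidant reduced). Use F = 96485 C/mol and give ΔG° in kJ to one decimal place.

-30.9 kJ

Ni²⁺/Ni (E° = -0.25 V) is the cathode; Cr³⁺/Cr²⁺ (E° = -0.41 V) is the anode, so E°cell = +0.16 V.
Balancing electrons gives n = 2 (lcm of 2 and 1).
ΔG° = −nFE° = −(2)(96485)(+0.16) = -30,875 J = -30.9 kJ.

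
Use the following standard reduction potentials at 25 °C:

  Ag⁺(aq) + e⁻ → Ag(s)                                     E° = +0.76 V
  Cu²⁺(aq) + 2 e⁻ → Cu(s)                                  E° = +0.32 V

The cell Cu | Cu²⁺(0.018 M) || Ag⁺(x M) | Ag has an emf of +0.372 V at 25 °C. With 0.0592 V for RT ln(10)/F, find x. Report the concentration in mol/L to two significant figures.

0.0095 M

Ag⁺/Ag is the cathode, Cu²⁺/Cu the anode: E°cell = +0.44 V, n = 2.
Overall reaction: 2 Ag⁺(aq) + Cu(s) → 2 Ag(s) + Cu²⁺(aq); Q = [Cu²⁺]^1/[Ag⁺]^2.
From E = E° − (0.0592/n) log Q: log Q = (E° − E)·n/0.0592 = (+0.44 − (+0.372))·2/0.0592 = 2.2973.
So 2·log[Ag⁺] = 1·log(0.018) − log Q = -1.7447 − (2.2973) = -4.0420; log[Ag⁺] = -4.0420 / 2 = -2.0210; [Ag⁺] = 10^(-2.0210) ≈ 0.0095 M.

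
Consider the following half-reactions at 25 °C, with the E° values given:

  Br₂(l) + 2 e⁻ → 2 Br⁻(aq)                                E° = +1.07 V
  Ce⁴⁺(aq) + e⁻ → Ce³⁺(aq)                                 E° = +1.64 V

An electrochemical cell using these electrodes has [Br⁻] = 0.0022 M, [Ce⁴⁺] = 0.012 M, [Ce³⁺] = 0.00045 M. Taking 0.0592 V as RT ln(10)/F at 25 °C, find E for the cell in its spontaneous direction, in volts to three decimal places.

+0.497 V

Ce⁴⁺/Ce³⁺ is the cathode (higher E°), Br₂/Br⁻ the anode: E°cell = +1.64 − (+1.07) = +0.57 V, n = 2.
Overall: 2 Ce⁴⁺(aq) + 2 Br⁻(aq) → 2 Ce³⁺(aq) + Br₂(l)
Q = [Ce³⁺]^2 / ([Ce⁴⁺]^2·[Br⁻]^2); log Q = 2.463.
E = E° − (0.0592/n) log Q = +0.57 − (0.0592/2)(2.463) = +0.497 V.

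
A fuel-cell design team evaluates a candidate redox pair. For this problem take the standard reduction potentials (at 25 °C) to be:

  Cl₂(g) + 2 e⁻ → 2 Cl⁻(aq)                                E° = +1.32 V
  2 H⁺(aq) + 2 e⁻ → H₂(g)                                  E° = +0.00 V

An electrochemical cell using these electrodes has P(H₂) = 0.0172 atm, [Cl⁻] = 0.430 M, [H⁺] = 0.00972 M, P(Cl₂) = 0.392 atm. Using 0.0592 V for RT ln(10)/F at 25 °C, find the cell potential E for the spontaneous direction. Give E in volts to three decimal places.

Cl₂/Cl⁻ is the cathode (higher E°), H⁺/H₂ the anode: E°cell = +1.32 − (+0.00) = +1.32 V, n = 2.
Overall: Cl₂(g) + H₂(g) → 2 Cl⁻(aq) + 2 H⁺(aq)
Q = [Cl⁻]^2·[H⁺]^2 / (P(Cl₂)·P(H₂)); log Q = -2.587.
E = E° − (0.0592/n) log Q = +1.32 − (0.0592/2)(-2.587) = +1.397 V.

+1.397 V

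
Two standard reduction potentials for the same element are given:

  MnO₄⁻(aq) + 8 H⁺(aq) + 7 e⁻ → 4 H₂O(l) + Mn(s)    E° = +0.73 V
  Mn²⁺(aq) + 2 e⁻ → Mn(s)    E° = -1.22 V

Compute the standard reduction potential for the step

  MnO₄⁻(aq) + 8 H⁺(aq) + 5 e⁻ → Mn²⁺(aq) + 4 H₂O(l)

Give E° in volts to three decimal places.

+1.510 V

Sequential free energies add, so n₃E°₃ = n₁E°₁ + n₂E°₂.
With n₃ = 7, and the known step contributing 2×(-1.22) V, the unknown satisfies 5·E° = 7×(+0.73) − 2×(-1.22) = +7.550.
E° = +7.550 / 5 = +1.510 V.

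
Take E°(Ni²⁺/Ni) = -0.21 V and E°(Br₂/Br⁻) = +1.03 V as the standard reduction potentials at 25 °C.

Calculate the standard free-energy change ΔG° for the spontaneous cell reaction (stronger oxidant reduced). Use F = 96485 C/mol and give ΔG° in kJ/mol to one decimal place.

Br₂/Br⁻ (E° = +1.03 V) is the cathode; Ni²⁺/Ni (E° = -0.21 V) is the anode, so E°cell = +1.24 V.
Balancing electrons gives n = 2 (lcm of 2 and 2).
ΔG° = −nFE° = −(2)(96485)(+1.24) = -239,283 J = -239.3 kJ/mol.

-239.3 kJ/mol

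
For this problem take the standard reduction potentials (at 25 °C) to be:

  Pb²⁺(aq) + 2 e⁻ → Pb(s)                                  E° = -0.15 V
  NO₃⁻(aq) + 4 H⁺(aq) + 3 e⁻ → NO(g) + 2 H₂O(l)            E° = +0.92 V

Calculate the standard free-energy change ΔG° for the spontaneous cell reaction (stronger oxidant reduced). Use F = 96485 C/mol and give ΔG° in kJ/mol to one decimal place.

NO₃⁻/NO (E° = +0.92 V) is the cathode; Pb²⁺/Pb (E° = -0.15 V) is the anode, so E°cell = +1.07 V.
Balancing electrons gives n = 6 (lcm of 3 and 2).
ΔG° = −nFE° = −(6)(96485)(+1.07) = -619,434 J = -619.4 kJ/mol.

-619.4 kJ/mol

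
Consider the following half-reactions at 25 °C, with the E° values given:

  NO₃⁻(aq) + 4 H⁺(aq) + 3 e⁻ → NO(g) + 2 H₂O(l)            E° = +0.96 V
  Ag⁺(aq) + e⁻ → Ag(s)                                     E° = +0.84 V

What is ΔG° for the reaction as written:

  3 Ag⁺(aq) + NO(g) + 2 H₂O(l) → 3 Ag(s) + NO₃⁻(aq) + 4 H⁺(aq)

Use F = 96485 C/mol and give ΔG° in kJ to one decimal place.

+34.7 kJ

As written, Ag⁺/Ag is reduced (cathode) and NO₃⁻/NO is oxidised (anode), so E°cell = (+0.84) − (+0.96) = -0.12 V.
Balancing electrons gives n = 3.
ΔG° = −nFE° = −(3)(96485)(-0.12) = 34,735 J = +34.7 kJ.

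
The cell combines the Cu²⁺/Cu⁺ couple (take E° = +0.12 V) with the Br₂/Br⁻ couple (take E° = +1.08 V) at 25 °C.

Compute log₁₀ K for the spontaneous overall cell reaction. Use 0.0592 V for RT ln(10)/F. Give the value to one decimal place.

32.4

Cathode: Br₂/Br⁻; anode: Cu²⁺/Cu⁺. E°cell = +0.96 V, n = 2.
log K = nE°cell / 0.0592 = (2)(+0.96) / 0.0592 = 32.4.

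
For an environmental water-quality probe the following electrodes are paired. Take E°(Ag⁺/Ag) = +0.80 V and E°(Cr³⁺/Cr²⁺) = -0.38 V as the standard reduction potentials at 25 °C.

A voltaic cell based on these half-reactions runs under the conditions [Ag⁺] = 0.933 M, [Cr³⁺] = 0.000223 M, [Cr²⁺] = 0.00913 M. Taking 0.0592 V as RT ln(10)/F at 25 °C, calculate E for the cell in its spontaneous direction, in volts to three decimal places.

Ag⁺/Ag is the cathode (higher E°), Cr³⁺/Cr²⁺ the anode: E°cell = +0.80 − (-0.38) = +1.18 V, n = 1.
Overall: Ag⁺(aq) + Cr²⁺(aq) → Ag(s) + Cr³⁺(aq)
Q = [Cr³⁺] / ([Ag⁺]·[Cr²⁺]); log Q = -1.582.
E = E° − (0.0592/n) log Q = +1.18 − (0.0592/1)(-1.582) = +1.274 V.

+1.274 V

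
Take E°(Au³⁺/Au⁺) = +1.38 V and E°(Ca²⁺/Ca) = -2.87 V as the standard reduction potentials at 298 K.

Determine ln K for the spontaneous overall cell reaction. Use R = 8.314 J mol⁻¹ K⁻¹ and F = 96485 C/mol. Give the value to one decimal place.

331.0

Cathode: Au³⁺/Au⁺; anode: Ca²⁺/Ca. E°cell = (+1.38) − (-2.87) = +4.25 V, with n = 2.
ΔG° = −nFE° = −RT ln K, so ln K = nFE°/(RT) = (2)(96485)(+4.25) / ((8.314)(298)) = 331.019.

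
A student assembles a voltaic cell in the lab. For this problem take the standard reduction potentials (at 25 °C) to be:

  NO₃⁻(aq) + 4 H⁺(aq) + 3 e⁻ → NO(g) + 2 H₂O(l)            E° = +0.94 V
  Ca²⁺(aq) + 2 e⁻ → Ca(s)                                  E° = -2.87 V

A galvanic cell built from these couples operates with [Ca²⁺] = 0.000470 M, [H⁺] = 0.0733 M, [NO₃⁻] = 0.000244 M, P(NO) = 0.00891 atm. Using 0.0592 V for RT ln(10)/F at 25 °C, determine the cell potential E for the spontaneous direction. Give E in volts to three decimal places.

NO₃⁻/NO is the cathode (higher E°), Ca²⁺/Ca the anode: E°cell = +0.94 − (-2.87) = +3.81 V, n = 6.
Overall: 2 NO₃⁻(aq) + 8 H⁺(aq) + 3 Ca(s) → 2 NO(g) + 4 H₂O(l) + 3 Ca²⁺(aq)
Q = P(NO)^2·[Ca²⁺]^3 / ([NO₃⁻]^2·[H⁺]^8); log Q = 2.220.
E = E° − (0.0592/n) log Q = +3.81 − (0.0592/6)(2.220) = +3.788 V.

+3.788 V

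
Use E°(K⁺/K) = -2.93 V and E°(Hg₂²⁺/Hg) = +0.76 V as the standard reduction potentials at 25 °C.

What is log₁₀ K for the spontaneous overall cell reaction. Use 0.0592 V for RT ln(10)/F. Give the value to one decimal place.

124.7

Cathode: Hg₂²⁺/Hg; anode: K⁺/K. E°cell = +3.69 V, n = 2.
log K = nE°cell / 0.0592 = (2)(+3.69) / 0.0592 = 124.7.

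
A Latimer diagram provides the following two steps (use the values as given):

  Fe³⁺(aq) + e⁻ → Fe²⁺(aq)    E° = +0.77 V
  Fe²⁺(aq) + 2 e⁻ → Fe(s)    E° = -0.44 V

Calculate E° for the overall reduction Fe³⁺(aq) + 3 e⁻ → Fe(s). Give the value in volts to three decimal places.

Standard free energies of sequential steps add: ΔG°₃ = ΔG°₁ + ΔG°₂, so n₃E°₃ = n₁E°₁ + n₂E°₂.
E°₃ = (1×+0.77 + 2×-0.44) / 3 = (-0.110) / 3 = -0.037 V.

-0.037 V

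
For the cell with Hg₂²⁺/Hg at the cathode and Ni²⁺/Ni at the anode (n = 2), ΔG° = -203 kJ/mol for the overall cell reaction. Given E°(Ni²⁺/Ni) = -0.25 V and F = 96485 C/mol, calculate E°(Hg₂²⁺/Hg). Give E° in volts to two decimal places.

E°cell = −ΔG°/(nF) = −(-203×10³)/((2)(96485)) = +1.052 V.
Since Hg₂²⁺/Hg is the cathode and Ni²⁺/Ni the anode, E°cell = E°(Hg₂²⁺/Hg) − E°(Ni²⁺/Ni).
So E°(Hg₂²⁺/Hg) = E°cell + E°(Ni²⁺/Ni) = +1.052 + (-0.25) = +0.80 V.

+0.80 V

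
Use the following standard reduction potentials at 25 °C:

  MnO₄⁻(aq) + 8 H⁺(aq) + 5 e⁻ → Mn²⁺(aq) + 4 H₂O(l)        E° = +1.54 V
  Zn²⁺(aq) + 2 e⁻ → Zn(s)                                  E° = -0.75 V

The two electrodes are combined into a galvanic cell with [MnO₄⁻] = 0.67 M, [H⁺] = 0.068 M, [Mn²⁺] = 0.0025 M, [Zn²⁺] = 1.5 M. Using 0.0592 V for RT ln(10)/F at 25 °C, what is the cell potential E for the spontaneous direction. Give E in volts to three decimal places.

MnO₄⁻/Mn²⁺ is the cathode (higher E°), Zn²⁺/Zn the anode: E°cell = +1.54 − (-0.75) = +2.29 V, n = 10.
Overall: 2 MnO₄⁻(aq) + 16 H⁺(aq) + 5 Zn(s) → 2 Mn²⁺(aq) + 8 H₂O(l) + 5 Zn²⁺(aq)
Q = [Mn²⁺]^2·[Zn²⁺]^5 / ([MnO₄⁻]^2·[H⁺]^16); log Q = 14.704.
E = E° − (0.0592/n) log Q = +2.29 − (0.0592/10)(14.704) = +2.203 V.

+2.203 V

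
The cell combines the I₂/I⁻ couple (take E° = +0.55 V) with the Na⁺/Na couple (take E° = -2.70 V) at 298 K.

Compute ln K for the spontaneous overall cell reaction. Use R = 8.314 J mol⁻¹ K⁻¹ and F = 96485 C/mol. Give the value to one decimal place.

253.1

Cathode: I₂/I⁻; anode: Na⁺/Na. E°cell = (+0.55) − (-2.70) = +3.25 V, with n = 2.
ΔG° = −nFE° = −RT ln K, so ln K = nFE°/(RT) = (2)(96485)(+3.25) / ((8.314)(298)) = 253.132.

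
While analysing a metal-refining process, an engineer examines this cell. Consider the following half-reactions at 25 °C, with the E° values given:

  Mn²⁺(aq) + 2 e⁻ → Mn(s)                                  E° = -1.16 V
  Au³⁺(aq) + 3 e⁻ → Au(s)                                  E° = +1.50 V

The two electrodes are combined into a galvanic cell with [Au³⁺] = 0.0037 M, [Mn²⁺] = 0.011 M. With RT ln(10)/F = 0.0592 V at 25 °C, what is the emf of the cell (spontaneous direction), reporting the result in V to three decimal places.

+2.670 V

Au³⁺/Au is the cathode (higher E°), Mn²⁺/Mn the anode: E°cell = +1.50 − (-1.16) = +2.66 V, n = 6.
Overall: 2 Au³⁺(aq) + 3 Mn(s) → 2 Au(s) + 3 Mn²⁺(aq)
Q = [Mn²⁺]^3 / ([Au³⁺]^2); log Q = -1.012.
E = E° − (0.0592/n) log Q = +2.66 − (0.0592/6)(-1.012) = +2.670 V.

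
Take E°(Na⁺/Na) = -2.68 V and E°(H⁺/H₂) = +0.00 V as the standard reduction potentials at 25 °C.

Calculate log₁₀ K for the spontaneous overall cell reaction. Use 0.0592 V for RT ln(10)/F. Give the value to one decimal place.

Cathode: H⁺/H₂; anode: Na⁺/Na. E°cell = +2.68 V, n = 2.
log K = nE°cell / 0.0592 = (2)(+2.68) / 0.0592 = 90.5.

90.5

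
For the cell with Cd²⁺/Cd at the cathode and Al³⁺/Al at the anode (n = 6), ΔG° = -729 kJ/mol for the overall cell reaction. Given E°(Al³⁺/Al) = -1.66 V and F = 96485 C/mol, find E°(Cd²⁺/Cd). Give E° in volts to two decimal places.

-0.40 V

E°cell = −ΔG°/(nF) = −(-729×10³)/((6)(96485)) = +1.259 V.
Since Cd²⁺/Cd is the cathode and Al³⁺/Al the anode, E°cell = E°(Cd²⁺/Cd) − E°(Al³⁺/Al).
So E°(Cd²⁺/Cd) = E°cell + E°(Al³⁺/Al) = +1.259 + (-1.66) = -0.40 V.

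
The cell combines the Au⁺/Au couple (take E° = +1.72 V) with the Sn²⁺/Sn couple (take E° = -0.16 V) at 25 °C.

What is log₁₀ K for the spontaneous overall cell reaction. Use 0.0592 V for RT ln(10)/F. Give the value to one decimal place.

Cathode: Au⁺/Au; anode: Sn²⁺/Sn. E°cell = +1.88 V, n = 2.
log K = nE°cell / 0.0592 = (2)(+1.88) / 0.0592 = 63.5.

63.5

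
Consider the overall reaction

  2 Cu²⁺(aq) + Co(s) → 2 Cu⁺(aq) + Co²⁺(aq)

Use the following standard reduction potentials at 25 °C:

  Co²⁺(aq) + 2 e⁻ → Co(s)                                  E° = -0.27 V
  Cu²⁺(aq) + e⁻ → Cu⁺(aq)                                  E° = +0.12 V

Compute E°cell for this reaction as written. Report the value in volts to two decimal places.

+0.39 V

The Cu²⁺/Cu⁺ couple has the higher reduction potential, so it is the cathode; Co²⁺/Co is oxidised at the anode.
E°cell = E°(cathode) − E°(anode) = (+0.12) − (-0.27) = +0.39 V.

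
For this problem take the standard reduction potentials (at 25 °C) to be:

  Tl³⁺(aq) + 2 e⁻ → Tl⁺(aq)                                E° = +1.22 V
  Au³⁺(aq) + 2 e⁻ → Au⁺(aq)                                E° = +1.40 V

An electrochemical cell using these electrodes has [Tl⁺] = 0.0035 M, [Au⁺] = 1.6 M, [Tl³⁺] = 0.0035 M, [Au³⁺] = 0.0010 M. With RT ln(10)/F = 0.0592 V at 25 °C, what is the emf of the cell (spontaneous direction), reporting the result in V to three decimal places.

+0.085 V

Au³⁺/Au⁺ is the cathode (higher E°), Tl³⁺/Tl⁺ the anode: E°cell = +1.40 − (+1.22) = +0.18 V, n = 2.
Overall: Au³⁺(aq) + Tl⁺(aq) → Au⁺(aq) + Tl³⁺(aq)
Q = [Au⁺]·[Tl³⁺] / ([Au³⁺]·[Tl⁺]); log Q = 3.204.
E = E° − (0.0592/n) log Q = +0.18 − (0.0592/2)(3.204) = +0.085 V.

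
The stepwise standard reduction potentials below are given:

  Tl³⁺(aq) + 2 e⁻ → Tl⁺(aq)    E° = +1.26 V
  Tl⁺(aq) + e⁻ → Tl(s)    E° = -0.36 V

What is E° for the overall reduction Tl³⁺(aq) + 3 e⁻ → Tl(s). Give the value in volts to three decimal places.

Standard free energies of sequential steps add: ΔG°₃ = ΔG°₁ + ΔG°₂, so n₃E°₃ = n₁E°₁ + n₂E°₂.
E°₃ = (2×+1.26 + 1×-0.36) / 3 = (+2.160) / 3 = +0.720 V.

+0.720 V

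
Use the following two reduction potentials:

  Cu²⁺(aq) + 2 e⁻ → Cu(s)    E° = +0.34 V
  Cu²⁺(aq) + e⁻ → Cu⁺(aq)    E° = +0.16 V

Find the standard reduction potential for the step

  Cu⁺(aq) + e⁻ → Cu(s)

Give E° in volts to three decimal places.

+0.520 V

Sequential free energies add, so n₃E°₃ = n₁E°₁ + n₂E°₂.
With n₃ = 2, and the known step contributing 1×(+0.16) V, the unknown satisfies 1·E° = 2×(+0.34) − 1×(+0.16) = +0.520.
E° = +0.520 / 1 = +0.520 V.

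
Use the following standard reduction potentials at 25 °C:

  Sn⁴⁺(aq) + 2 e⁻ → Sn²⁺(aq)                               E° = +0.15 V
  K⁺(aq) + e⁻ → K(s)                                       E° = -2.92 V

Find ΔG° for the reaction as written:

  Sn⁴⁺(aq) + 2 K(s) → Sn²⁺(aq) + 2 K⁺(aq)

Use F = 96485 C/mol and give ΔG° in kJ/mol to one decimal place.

As written, Sn⁴⁺/Sn²⁺ is reduced (cathode) and K⁺/K is oxidised (anode), so E°cell = (+0.15) − (-2.92) = +3.07 V.
Balancing electrons gives n = 2.
ΔG° = −nFE° = −(2)(96485)(+3.07) = -592,418 J = -592.4 kJ/mol.

-592.4 kJ/mol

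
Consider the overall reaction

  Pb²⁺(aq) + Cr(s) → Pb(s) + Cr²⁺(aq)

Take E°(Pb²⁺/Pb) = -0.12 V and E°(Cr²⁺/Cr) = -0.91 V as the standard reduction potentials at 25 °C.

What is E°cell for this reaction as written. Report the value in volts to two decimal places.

+0.79 V

The Pb²⁺/Pb couple has the higher reduction potential, so it is the cathode; Cr²⁺/Cr is oxidised at the anode.
E°cell = E°(cathode) − E°(anode) = (-0.12) − (-0.91) = +0.79 V.
Since E°cell > 0, the reaction is spontaneous under standard conditions.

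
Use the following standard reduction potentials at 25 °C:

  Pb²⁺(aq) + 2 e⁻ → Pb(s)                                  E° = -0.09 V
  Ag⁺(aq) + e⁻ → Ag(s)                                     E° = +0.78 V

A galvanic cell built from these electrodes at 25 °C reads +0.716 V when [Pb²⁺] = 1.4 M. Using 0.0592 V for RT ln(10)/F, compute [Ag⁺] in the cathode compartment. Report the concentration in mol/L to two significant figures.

0.0030 M

Ag⁺/Ag is the cathode, Pb²⁺/Pb the anode: E°cell = +0.87 V, n = 2.
Overall reaction: 2 Ag⁺(aq) + Pb(s) → 2 Ag(s) + Pb²⁺(aq); Q = [Pb²⁺]^1/[Ag⁺]^2.
From E = E° − (0.0592/n) log Q: log Q = (E° − E)·n/0.0592 = (+0.87 − (+0.716))·2/0.0592 = 5.2027.
So 2·log[Ag⁺] = 1·log(1.4) − log Q = 0.1461 − (5.2027) = -5.0566; log[Ag⁺] = -5.0566 / 2 = -2.5283; [Ag⁺] = 10^(-2.5283) ≈ 0.0030 M.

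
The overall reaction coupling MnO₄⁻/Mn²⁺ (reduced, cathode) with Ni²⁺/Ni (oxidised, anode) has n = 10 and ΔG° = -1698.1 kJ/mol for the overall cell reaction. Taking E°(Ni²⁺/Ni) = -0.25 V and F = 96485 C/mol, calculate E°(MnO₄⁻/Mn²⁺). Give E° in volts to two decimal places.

E°cell = −ΔG°/(nF) = −(-1698.1×10³)/((10)(96485)) = +1.760 V.
Since MnO₄⁻/Mn²⁺ is the cathode and Ni²⁺/Ni the anode, E°cell = E°(MnO₄⁻/Mn²⁺) − E°(Ni²⁺/Ni).
So E°(MnO₄⁻/Mn²⁺) = E°cell + E°(Ni²⁺/Ni) = +1.760 + (-0.25) = +1.51 V.

+1.51 V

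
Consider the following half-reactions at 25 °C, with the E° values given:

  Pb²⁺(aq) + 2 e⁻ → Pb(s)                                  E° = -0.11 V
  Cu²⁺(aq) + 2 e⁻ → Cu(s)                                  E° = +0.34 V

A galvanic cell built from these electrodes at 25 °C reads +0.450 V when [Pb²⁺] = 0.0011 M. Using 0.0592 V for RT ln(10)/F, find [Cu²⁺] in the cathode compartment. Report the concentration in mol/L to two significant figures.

0.0011 M

Cu²⁺/Cu is the cathode, Pb²⁺/Pb the anode: E°cell = +0.45 V, n = 2.
Overall reaction: Cu²⁺(aq) + Pb(s) → Cu(s) + Pb²⁺(aq); Q = [Pb²⁺]^1/[Cu²⁺]^1.
From E = E° − (0.0592/n) log Q: log Q = (E° − E)·n/0.0592 = (+0.45 − (+0.450))·2/0.0592 = 0.0000.
So 1·log[Cu²⁺] = 1·log(0.0011) − log Q = -2.9586 − (0.0000) = -2.9586; [Cu²⁺] = 10^(-2.9586) ≈ 0.0011 M.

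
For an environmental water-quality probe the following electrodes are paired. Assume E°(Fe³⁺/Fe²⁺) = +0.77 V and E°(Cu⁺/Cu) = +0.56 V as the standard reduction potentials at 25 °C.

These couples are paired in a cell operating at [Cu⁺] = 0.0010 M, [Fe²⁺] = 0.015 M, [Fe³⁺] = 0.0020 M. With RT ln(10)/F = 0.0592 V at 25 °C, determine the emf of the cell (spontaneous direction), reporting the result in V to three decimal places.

+0.336 V

Fe³⁺/Fe²⁺ is the cathode (higher E°), Cu⁺/Cu the anode: E°cell = +0.77 − (+0.56) = +0.21 V, n = 1.
Overall: Fe³⁺(aq) + Cu(s) → Fe²⁺(aq) + Cu⁺(aq)
Q = [Fe²⁺]·[Cu⁺] / ([Fe³⁺]); log Q = -2.125.
E = E° − (0.0592/n) log Q = +0.21 − (0.0592/1)(-2.125) = +0.336 V.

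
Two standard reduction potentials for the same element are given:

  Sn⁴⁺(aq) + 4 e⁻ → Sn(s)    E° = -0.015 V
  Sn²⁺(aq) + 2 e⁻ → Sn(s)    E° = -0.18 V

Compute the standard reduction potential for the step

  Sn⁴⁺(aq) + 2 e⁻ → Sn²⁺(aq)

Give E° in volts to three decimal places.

Sequential free energies add, so n₃E°₃ = n₁E°₁ + n₂E°₂.
With n₃ = 4, and the known step contributing 2×(-0.18) V, the unknown satisfies 2·E° = 4×(-0.015) − 2×(-0.18) = +0.300.
E° = +0.300 / 2 = +0.150 V.

+0.150 V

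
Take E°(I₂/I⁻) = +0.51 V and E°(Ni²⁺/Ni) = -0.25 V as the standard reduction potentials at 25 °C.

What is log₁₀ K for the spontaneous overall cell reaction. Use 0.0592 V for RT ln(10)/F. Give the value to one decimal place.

25.7

Cathode: I₂/I⁻; anode: Ni²⁺/Ni. E°cell = +0.76 V, n = 2.
log K = nE°cell / 0.0592 = (2)(+0.76) / 0.0592 = 25.7.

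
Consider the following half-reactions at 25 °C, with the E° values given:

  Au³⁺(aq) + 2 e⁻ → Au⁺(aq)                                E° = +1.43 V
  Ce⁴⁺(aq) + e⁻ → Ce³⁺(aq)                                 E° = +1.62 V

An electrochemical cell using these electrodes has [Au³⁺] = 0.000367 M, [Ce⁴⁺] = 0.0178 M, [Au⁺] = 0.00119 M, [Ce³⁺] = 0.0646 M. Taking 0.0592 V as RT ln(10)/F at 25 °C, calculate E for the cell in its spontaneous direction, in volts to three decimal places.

Ce⁴⁺/Ce³⁺ is the cathode (higher E°), Au³⁺/Au⁺ the anode: E°cell = +1.62 − (+1.43) = +0.19 V, n = 2.
Overall: 2 Ce⁴⁺(aq) + Au⁺(aq) → 2 Ce³⁺(aq) + Au³⁺(aq)
Q = [Ce³⁺]^2·[Au³⁺] / ([Ce⁴⁺]^2·[Au⁺]); log Q = 0.609.
E = E° − (0.0592/n) log Q = +0.19 − (0.0592/2)(0.609) = +0.172 V.

+0.172 V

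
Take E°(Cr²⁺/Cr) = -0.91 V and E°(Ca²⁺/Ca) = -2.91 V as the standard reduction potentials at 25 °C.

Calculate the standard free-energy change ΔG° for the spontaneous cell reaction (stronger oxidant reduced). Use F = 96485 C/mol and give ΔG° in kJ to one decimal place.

-385.9 kJ

Cr²⁺/Cr (E° = -0.91 V) is the cathode; Ca²⁺/Ca (E° = -2.91 V) is the anode, so E°cell = +2.00 V.
Balancing electrons gives n = 2 (lcm of 2 and 2).
ΔG° = −nFE° = −(2)(96485)(+2.00) = -385,940 J = -385.9 kJ.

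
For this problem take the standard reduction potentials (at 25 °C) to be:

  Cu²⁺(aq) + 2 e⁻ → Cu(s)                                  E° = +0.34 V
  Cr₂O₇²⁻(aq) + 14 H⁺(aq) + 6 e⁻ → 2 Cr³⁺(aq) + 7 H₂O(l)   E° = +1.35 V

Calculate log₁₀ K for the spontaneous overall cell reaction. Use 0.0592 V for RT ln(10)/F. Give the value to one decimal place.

102.4

Cathode: Cr₂O₇²⁻/Cr³⁺; anode: Cu²⁺/Cu. E°cell = +1.01 V, n = 6.
log K = nE°cell / 0.0592 = (6)(+1.01) / 0.0592 = 102.4.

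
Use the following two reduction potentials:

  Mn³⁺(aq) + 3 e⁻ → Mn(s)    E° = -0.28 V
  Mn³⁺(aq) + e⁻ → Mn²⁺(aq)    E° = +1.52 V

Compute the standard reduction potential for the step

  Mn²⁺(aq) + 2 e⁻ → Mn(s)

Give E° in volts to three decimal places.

-1.180 V

Sequential free energies add, so n₃E°₃ = n₁E°₁ + n₂E°₂.
With n₃ = 3, and the known step contributing 1×(+1.52) V, the unknown satisfies 2·E° = 3×(-0.28) − 1×(+1.52) = -2.360.
E° = -2.360 / 2 = -1.180 V.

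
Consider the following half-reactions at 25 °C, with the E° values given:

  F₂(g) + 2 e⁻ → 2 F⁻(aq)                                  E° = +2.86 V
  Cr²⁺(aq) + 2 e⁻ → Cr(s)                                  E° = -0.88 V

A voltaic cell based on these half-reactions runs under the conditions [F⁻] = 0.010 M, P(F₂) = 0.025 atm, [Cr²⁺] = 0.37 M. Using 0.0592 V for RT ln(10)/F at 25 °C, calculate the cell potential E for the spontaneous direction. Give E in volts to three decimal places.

+3.824 V

F₂/F⁻ is the cathode (higher E°), Cr²⁺/Cr the anode: E°cell = +2.86 − (-0.88) = +3.74 V, n = 2.
Overall: F₂(g) + Cr(s) → 2 F⁻(aq) + Cr²⁺(aq)
Q = [F⁻]^2·[Cr²⁺] / (P(F₂)); log Q = -2.830.
E = E° − (0.0592/n) log Q = +3.74 − (0.0592/2)(-2.830) = +3.824 V.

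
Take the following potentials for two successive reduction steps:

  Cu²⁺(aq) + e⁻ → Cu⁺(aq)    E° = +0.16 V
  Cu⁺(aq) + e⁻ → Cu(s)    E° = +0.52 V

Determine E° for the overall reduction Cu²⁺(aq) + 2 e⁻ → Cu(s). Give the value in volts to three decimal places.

+0.340 V

Standard free energies of sequential steps add: ΔG°₃ = ΔG°₁ + ΔG°₂, so n₃E°₃ = n₁E°₁ + n₂E°₂.
E°₃ = (1×+0.16 + 1×+0.52) / 2 = (+0.680) / 2 = +0.340 V.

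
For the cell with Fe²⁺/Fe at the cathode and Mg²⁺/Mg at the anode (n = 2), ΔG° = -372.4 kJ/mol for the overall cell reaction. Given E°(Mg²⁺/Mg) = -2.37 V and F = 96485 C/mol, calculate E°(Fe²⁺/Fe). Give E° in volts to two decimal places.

E°cell = −ΔG°/(nF) = −(-372.4×10³)/((2)(96485)) = +1.930 V.
Since Fe²⁺/Fe is the cathode and Mg²⁺/Mg the anode, E°cell = E°(Fe²⁺/Fe) − E°(Mg²⁺/Mg).
So E°(Fe²⁺/Fe) = E°cell + E°(Mg²⁺/Mg) = +1.930 + (-2.37) = -0.44 V.

-0.44 V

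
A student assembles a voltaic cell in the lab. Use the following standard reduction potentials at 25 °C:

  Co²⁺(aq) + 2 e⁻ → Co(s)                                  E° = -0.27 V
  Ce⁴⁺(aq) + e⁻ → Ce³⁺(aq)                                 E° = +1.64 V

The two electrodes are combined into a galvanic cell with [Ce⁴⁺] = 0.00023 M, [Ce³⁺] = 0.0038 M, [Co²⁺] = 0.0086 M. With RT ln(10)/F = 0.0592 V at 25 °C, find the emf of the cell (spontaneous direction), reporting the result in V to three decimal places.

+1.899 V

Ce⁴⁺/Ce³⁺ is the cathode (higher E°), Co²⁺/Co the anode: E°cell = +1.64 − (-0.27) = +1.91 V, n = 2.
Overall: 2 Ce⁴⁺(aq) + Co(s) → 2 Ce³⁺(aq) + Co²⁺(aq)
Q = [Ce³⁺]^2·[Co²⁺] / ([Ce⁴⁺]^2); log Q = 0.371.
E = E° − (0.0592/n) log Q = +1.91 − (0.0592/2)(0.371) = +1.899 V.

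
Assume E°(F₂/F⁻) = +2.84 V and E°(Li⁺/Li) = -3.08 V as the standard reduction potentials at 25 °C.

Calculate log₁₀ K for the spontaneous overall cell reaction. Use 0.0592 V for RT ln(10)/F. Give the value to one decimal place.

200.0

Cathode: F₂/F⁻; anode: Li⁺/Li. E°cell = +5.92 V, n = 2.
log K = nE°cell / 0.0592 = (2)(+5.92) / 0.0592 = 200.0.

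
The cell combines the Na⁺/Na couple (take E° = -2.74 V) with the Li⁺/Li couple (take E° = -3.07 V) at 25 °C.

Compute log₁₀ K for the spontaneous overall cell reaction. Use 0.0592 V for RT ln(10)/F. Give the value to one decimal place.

5.6

Cathode: Na⁺/Na; anode: Li⁺/Li. E°cell = +0.33 V, n = 1.
log K = nE°cell / 0.0592 = (1)(+0.33) / 0.0592 = 5.6.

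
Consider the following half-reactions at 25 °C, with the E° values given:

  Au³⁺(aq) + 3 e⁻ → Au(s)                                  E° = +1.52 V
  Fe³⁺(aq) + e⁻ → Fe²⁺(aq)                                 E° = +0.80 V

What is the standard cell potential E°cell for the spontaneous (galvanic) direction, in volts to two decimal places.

+0.72 V

The Au³⁺/Au couple has the higher reduction potential, so it is the cathode; Fe³⁺/Fe²⁺ is oxidised at the anode.
E°cell = E°(cathode) − E°(anode) = (+1.52) − (+0.80) = +0.72 V.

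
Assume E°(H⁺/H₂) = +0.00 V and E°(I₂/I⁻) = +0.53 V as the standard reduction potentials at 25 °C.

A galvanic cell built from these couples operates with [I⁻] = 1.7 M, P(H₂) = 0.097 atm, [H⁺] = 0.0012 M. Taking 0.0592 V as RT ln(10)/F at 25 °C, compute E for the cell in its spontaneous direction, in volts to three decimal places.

I₂/I⁻ is the cathode (higher E°), H⁺/H₂ the anode: E°cell = +0.53 − (+0.00) = +0.53 V, n = 2.
Overall: I₂(s) + H₂(g) → 2 I⁻(aq) + 2 H⁺(aq)
Q = [I⁻]^2·[H⁺]^2 / (P(H₂)); log Q = -4.368.
E = E° − (0.0592/n) log Q = +0.53 − (0.0592/2)(-4.368) = +0.659 V.

+0.659 V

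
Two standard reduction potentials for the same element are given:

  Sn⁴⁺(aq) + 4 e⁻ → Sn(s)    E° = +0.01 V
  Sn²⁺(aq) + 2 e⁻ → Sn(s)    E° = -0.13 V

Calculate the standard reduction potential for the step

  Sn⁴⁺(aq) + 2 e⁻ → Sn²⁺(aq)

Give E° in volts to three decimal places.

Sequential free energies add, so n₃E°₃ = n₁E°₁ + n₂E°₂.
With n₃ = 4, and the known step contributing 2×(-0.13) V, the unknown satisfies 2·E° = 4×(+0.01) − 2×(-0.13) = +0.300.
E° = +0.300 / 2 = +0.150 V.

+0.150 V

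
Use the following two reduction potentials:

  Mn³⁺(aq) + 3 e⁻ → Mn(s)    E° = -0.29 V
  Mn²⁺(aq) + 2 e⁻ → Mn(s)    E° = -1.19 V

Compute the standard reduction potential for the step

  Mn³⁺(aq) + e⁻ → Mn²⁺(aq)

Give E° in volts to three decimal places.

+1.510 V

Sequential free energies add, so n₃E°₃ = n₁E°₁ + n₂E°₂.
With n₃ = 3, and the known step contributing 2×(-1.19) V, the unknown satisfies 1·E° = 3×(-0.29) − 2×(-1.19) = +1.510.
E° = +1.510 / 1 = +1.510 V.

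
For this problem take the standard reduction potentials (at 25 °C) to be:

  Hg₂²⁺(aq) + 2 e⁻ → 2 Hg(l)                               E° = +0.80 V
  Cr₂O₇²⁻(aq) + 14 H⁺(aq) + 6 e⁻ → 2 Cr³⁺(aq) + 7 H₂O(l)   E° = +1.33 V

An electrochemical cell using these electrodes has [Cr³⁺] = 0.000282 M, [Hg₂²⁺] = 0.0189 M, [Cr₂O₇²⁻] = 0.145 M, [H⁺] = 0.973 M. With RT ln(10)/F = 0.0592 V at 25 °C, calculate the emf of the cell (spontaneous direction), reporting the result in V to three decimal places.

Cr₂O₇²⁻/Cr³⁺ is the cathode (higher E°), Hg₂²⁺/Hg the anode: E°cell = +1.33 − (+0.80) = +0.53 V, n = 6.
Overall: Cr₂O₇²⁻(aq) + 14 H⁺(aq) + 6 Hg(l) → 2 Cr³⁺(aq) + 7 H₂O(l) + 3 Hg₂²⁺(aq)
Q = [Cr³⁺]^2·[Hg₂²⁺]^3 / ([Cr₂O₇²⁻]·[H⁺]^14); log Q = -11.265.
E = E° − (0.0592/n) log Q = +0.53 − (0.0592/6)(-11.265) = +0.641 V.

+0.641 V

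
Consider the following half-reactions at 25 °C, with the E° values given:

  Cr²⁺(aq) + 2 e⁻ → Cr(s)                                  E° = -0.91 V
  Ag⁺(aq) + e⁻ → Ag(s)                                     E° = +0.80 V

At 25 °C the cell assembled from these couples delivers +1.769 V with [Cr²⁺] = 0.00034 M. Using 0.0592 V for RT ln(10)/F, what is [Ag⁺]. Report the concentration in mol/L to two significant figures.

0.18 M

Ag⁺/Ag is the cathode, Cr²⁺/Cr the anode: E°cell = +1.71 V, n = 2.
Overall reaction: 2 Ag⁺(aq) + Cr(s) → 2 Ag(s) + Cr²⁺(aq); Q = [Cr²⁺]^1/[Ag⁺]^2.
From E = E° − (0.0592/n) log Q: log Q = (E° − E)·n/0.0592 = (+1.71 − (+1.769))·2/0.0592 = -1.9932.
So 2·log[Ag⁺] = 1·log(0.00034) − log Q = -3.4685 − (-1.9932) = -1.4753; log[Ag⁺] = -1.4753 / 2 = -0.7377; [Ag⁺] = 10^(-0.7377) ≈ 0.18 M.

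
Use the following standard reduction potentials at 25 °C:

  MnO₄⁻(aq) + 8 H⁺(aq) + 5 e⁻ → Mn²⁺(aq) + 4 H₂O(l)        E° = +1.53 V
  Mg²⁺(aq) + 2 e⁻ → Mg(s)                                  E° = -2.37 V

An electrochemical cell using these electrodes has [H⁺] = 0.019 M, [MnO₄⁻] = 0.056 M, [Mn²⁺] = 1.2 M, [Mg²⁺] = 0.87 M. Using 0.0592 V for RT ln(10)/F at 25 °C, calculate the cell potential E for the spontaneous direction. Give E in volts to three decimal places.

+3.723 V

MnO₄⁻/Mn²⁺ is the cathode (higher E°), Mg²⁺/Mg the anode: E°cell = +1.53 − (-2.37) = +3.90 V, n = 10.
Overall: 2 MnO₄⁻(aq) + 16 H⁺(aq) + 5 Mg(s) → 2 Mn²⁺(aq) + 8 H₂O(l) + 5 Mg²⁺(aq)
Q = [Mn²⁺]^2·[Mg²⁺]^5 / ([MnO₄⁻]^2·[H⁺]^16); log Q = 29.900.
E = E° − (0.0592/n) log Q = +3.90 − (0.0592/10)(29.900) = +3.723 V.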